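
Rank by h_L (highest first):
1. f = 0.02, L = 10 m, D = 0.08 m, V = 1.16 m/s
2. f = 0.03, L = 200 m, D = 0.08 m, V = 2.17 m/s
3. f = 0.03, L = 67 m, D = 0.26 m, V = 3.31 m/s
Case 1: h_L = 0.1715 m
Case 2: h_L = 18 m
Case 3: h_L = 4.317 m
Ranking (highest first): 2, 3, 1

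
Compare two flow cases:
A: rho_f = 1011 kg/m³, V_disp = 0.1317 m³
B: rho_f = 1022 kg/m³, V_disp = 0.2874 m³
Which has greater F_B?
F_B(A) = 1306 N, F_B(B) = 2881 N. Answer: B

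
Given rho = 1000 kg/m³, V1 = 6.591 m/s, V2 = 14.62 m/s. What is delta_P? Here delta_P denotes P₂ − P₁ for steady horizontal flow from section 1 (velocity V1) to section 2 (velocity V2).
Formula: \Delta P = \frac{1}{2} \rho (V_1^2 - V_2^2)
delta_P = 0.5·1000·(6.591² − 14.62²)/1000 = -85.15 kPa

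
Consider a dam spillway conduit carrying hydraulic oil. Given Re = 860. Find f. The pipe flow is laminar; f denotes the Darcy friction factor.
Formula: f = \frac{64}{Re}
f = 64/860 = 0.07442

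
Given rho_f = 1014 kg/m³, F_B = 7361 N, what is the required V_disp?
Formula: F_B = \rho_f g V_{disp}
Substituting knowns: 7361 = 1014·9.81·V_disp
Solving for V_disp: V_disp = 7361/(1014·9.81) = 0.74 m³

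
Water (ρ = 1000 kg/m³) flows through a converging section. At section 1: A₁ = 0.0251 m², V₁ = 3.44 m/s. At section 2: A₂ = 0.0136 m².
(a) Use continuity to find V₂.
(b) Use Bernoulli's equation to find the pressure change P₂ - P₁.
(a) Continuity: A₁V₁=A₂V₂ -> V₂=A₁V₁/A₂=0.0251*3.44/0.0136=6.35 m/s
(b) Bernoulli: P₂-P₁=0.5*rho*(V₁^2-V₂^2)/1000=0.5*1000*(3.44^2-6.35^2)/1000=-14.24 kPa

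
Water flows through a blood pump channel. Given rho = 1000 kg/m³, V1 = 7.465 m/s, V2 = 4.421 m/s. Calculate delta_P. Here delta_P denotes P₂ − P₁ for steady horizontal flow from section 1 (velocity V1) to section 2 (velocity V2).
Formula: \Delta P = \frac{1}{2} \rho (V_1^2 - V_2^2)
delta_P = 0.5·1000·(7.465² − 4.421²)/1000 = 18.09 kPa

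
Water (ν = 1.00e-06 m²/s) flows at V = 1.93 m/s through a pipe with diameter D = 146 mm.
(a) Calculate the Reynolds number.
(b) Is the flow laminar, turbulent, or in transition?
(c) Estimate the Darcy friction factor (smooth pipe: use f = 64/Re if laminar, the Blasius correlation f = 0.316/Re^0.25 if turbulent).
(a) Re = V·D/ν = 1.93·0.146/1.00e-06 = 281780
(b) Flow regime: turbulent (Re > 4000)
(c) Friction factor: f = 0.316/Re^0.25 = 0.316/281780^0.25 = 0.01372 (Blasius is strictly valid for Re ≲ 1e5; used here as the smooth-pipe estimate the problem specifies)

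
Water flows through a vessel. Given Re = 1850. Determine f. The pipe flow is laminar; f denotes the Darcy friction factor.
Formula: f = \frac{64}{Re}
f = 64/1850 = 0.03459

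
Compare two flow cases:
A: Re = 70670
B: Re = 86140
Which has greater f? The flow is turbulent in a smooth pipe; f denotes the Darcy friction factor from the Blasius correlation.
f(A) = 0.01938, f(B) = 0.01845. Answer: A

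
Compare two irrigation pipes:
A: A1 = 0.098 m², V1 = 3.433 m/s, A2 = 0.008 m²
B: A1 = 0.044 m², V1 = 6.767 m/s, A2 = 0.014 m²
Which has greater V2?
V2(A) = 42.05 m/s, V2(B) = 21.27 m/s. Answer: A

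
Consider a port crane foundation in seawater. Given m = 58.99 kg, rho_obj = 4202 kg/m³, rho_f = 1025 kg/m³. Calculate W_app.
Formula: W_{app} = mg\left(1 - \frac{\rho_f}{\rho_{obj}}\right)
W_app = 58.99·9.81·(1 − 1025/4202) = 437.5 N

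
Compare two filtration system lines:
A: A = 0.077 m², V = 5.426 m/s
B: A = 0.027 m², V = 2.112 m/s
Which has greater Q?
Q(A) = 417.8 L/s, Q(B) = 57.02 L/s. Answer: A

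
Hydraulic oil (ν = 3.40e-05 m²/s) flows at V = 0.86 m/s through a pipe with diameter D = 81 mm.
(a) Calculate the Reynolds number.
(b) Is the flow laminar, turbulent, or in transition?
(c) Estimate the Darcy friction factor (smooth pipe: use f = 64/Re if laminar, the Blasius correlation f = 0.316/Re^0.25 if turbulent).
(a) Re = V·D/ν = 0.86·0.081/3.40e-05 = 2048.8
(b) Flow regime: laminar (Re < 2300)
(c) Friction factor: f = 64/Re = 64/2048.8 = 0.03124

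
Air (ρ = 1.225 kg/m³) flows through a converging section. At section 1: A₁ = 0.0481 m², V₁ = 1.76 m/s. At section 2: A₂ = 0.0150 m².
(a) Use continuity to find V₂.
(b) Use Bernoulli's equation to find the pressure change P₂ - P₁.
(a) Continuity: A₁V₁=A₂V₂ -> V₂=A₁V₁/A₂=0.0481*1.76/0.0150=5.64 m/s
(b) Bernoulli: P₂-P₁=0.5*rho*(V₁^2-V₂^2)/1000=0.5*1.225*(1.76^2-5.64^2)/1000=-0.01759 kPa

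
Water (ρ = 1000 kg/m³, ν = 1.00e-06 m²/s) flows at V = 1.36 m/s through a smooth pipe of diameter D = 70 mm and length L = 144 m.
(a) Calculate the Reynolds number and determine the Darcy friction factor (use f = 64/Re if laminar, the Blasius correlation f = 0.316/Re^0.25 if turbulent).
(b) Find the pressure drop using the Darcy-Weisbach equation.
(a) Re = V·D/ν = 1.36·0.07/1.00e-06 = 95200 → turbulent (Re > 4000); f = 0.316/Re^0.25 = 0.316/95200^0.25 = 0.01799
(b) Darcy-Weisbach: ΔP = f·(L/D)·½ρV²/1000 = 0.01799·(144/0.070)·½·1000·1.36²/1000 = 34.22 kPa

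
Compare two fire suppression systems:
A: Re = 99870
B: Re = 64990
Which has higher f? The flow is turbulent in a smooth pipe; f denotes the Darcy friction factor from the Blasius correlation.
f(A) = 0.01778, f(B) = 0.01979. Answer: B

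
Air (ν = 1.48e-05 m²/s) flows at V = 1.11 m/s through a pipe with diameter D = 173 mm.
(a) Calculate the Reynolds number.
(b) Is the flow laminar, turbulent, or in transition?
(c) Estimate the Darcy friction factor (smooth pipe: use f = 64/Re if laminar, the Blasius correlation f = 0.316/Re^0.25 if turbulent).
(a) Re = V·D/ν = 1.11·0.173/1.48e-05 = 12975
(b) Flow regime: turbulent (Re > 4000)
(c) Friction factor: f = 0.316/Re^0.25 = 0.316/12975^0.25 = 0.02961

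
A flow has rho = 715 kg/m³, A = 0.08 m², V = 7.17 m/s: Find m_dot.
Formula: \dot{m} = \rho A V
m_dot = 715·0.08·7.17 = 410.1 kg/s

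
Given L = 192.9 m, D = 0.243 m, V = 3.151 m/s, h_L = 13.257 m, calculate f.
Formula: h_L = f \frac{L}{D} \frac{V^2}{2g}
Substituting knowns: 13.257 = f·(192.9/0.243)·3.151²/(2·9.81)
Solving for f: f = 13.257·2·9.81/((192.9/0.243)·3.151²) = 0.033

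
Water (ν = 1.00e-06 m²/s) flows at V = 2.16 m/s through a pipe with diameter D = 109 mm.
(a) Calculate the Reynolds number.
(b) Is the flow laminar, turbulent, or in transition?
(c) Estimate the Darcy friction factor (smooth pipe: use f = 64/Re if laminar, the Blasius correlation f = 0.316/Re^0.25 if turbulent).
(a) Re = V·D/ν = 2.16·0.109/1.00e-06 = 235440
(b) Flow regime: turbulent (Re > 4000)
(c) Friction factor: f = 0.316/Re^0.25 = 0.316/235440^0.25 = 0.01435 (Blasius is strictly valid for Re ≲ 1e5; used here as the smooth-pipe estimate the problem specifies)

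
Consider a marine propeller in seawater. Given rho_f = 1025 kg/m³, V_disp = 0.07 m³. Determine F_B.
Formula: F_B = \rho_f g V_{disp}
F_B = 1025·9.81·0.07 = 703.9 N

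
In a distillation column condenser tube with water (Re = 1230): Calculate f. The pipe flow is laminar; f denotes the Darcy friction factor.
Formula: f = \frac{64}{Re}
f = 64/1230 = 0.05203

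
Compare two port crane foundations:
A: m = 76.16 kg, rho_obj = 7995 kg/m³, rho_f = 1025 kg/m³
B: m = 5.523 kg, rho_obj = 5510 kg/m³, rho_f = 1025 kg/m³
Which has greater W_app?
W_app(A) = 651.3 N, W_app(B) = 44.1 N. Answer: A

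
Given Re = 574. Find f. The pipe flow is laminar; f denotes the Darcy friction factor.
Formula: f = \frac{64}{Re}
f = 64/574 = 0.1115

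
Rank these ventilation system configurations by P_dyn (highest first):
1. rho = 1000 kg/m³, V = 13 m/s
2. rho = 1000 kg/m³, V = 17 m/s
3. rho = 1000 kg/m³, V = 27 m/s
Case 1: P_dyn = 84.5 kPa
Case 2: P_dyn = 144.5 kPa
Case 3: P_dyn = 364.5 kPa
Ranking (highest first): 3, 2, 1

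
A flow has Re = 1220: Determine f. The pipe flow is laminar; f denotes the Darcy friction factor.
Formula: f = \frac{64}{Re}
f = 64/1220 = 0.05246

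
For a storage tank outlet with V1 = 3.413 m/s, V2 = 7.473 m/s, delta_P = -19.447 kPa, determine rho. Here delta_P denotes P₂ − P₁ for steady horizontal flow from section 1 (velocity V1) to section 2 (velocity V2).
Formula: \Delta P = \frac{1}{2} \rho (V_1^2 - V_2^2)
Substituting knowns: -19.447 = 0.5·rho·(3.413² − 7.473²)/1000
Solving for rho: rho = 2·(-19.447·1000)/(3.413² − 7.473²) = 880 kg/m³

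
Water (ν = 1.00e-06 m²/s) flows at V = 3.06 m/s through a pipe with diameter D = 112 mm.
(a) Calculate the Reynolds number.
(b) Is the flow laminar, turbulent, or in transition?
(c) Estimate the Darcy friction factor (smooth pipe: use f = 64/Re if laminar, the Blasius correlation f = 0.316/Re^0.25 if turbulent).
(a) Re = V·D/ν = 3.06·0.112/1.00e-06 = 342720
(b) Flow regime: turbulent (Re > 4000)
(c) Friction factor: f = 0.316/Re^0.25 = 0.316/342720^0.25 = 0.01306 (Blasius is strictly valid for Re ≲ 1e5; used here as the smooth-pipe estimate the problem specifies)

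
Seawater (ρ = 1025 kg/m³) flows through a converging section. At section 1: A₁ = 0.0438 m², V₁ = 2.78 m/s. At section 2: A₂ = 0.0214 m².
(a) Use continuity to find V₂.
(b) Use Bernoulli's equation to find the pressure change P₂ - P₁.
(a) Continuity: A₁V₁=A₂V₂ -> V₂=A₁V₁/A₂=0.0438*2.78/0.0214=5.69 m/s
(b) Bernoulli: P₂-P₁=0.5*rho*(V₁^2-V₂^2)/1000=0.5*1025*(2.78^2-5.69^2)/1000=-12.63 kPa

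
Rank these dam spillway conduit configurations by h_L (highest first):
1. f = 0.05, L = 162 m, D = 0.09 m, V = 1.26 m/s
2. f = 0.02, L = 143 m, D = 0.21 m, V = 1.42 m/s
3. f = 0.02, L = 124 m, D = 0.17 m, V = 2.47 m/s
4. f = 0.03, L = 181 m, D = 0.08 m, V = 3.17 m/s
Case 1: h_L = 7.283 m
Case 2: h_L = 1.4 m
Case 3: h_L = 4.536 m
Case 4: h_L = 34.76 m
Ranking (highest first): 4, 1, 3, 2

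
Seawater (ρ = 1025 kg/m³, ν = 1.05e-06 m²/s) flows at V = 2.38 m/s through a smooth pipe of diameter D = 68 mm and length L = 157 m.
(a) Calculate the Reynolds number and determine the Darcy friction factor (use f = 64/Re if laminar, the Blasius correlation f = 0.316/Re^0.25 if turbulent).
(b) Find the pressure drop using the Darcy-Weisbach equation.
(a) Re = V·D/ν = 2.38·0.068/1.05e-06 = 154130 → turbulent (Re > 4000); f = 0.316/Re^0.25 = 0.316/154130^0.25 = 0.015948 (Blasius is strictly valid for Re ≲ 1e5; used here as the smooth-pipe estimate the problem specifies)
(b) Darcy-Weisbach: ΔP = f·(L/D)·½ρV²/1000 = 0.015948·(157/0.068)·½·1025·2.38²/1000 = 106.9 kPa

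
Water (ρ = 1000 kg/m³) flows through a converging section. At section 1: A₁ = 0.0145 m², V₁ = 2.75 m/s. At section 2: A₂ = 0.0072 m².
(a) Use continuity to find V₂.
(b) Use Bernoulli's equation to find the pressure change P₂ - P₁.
(a) Continuity: A₁V₁=A₂V₂ -> V₂=A₁V₁/A₂=0.0145*2.75/0.0072=5.54 m/s
(b) Bernoulli: P₂-P₁=0.5*rho*(V₁^2-V₂^2)/1000=0.5*1000*(2.75^2-5.54^2)/1000=-11.56 kPa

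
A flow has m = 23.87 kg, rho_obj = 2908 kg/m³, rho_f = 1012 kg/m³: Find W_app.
Formula: W_{app} = mg\left(1 - \frac{\rho_f}{\rho_{obj}}\right)
W_app = 23.87·9.81·(1 − 1012/2908) = 152.7 N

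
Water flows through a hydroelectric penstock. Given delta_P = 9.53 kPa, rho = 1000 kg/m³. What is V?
Formula: V = \sqrt{\frac{2 \Delta P}{\rho}}
V = √(2·(9.53·1000)/1000) = 4.366 m/s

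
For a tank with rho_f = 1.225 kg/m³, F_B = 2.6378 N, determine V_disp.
Formula: F_B = \rho_f g V_{disp}
Substituting knowns: 2.6378 = 1.225·9.81·V_disp
Solving for V_disp: V_disp = 2.6378/(1.225·9.81) = 0.2195 m³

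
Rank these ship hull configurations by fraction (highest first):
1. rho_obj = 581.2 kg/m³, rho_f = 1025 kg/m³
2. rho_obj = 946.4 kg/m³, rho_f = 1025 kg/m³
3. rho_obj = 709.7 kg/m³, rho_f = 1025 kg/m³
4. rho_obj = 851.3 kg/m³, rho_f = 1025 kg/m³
Case 1: fraction = 0.567
Case 2: fraction = 0.9233
Case 3: fraction = 0.6924
Case 4: fraction = 0.8305
Ranking (highest first): 2, 4, 3, 1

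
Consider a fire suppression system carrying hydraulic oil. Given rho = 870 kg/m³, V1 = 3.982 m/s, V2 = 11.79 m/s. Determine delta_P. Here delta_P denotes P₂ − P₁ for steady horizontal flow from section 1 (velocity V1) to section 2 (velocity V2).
Formula: \Delta P = \frac{1}{2} \rho (V_1^2 - V_2^2)
delta_P = 0.5·870·(3.982² − 11.79²)/1000 = -53.57 kPa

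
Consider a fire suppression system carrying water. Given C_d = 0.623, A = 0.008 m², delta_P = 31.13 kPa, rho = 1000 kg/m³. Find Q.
Formula: Q = C_d A \sqrt{\frac{2 \Delta P}{\rho}}
Q = 0.623·0.008·√(2·(31.13·1000)/1000)·1000 = 39.33 L/s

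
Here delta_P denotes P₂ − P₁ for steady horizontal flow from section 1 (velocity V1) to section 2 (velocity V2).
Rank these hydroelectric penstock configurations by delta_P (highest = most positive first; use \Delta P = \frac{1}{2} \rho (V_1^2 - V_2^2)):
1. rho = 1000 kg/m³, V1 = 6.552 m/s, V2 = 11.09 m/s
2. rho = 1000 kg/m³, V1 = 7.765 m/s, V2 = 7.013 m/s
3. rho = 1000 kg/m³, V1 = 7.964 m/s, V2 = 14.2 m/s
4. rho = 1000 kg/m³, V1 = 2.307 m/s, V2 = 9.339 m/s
Case 1: delta_P = -40.03 kPa
Case 2: delta_P = 5.557 kPa
Case 3: delta_P = -69.11 kPa
Case 4: delta_P = -40.95 kPa
Ranking (highest first): 2, 1, 4, 3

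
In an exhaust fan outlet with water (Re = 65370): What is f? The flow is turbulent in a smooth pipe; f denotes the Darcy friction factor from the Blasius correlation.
Formula: f = \frac{0.316}{Re^{0.25}}
f = 0.316/65370^0.25 = 0.01976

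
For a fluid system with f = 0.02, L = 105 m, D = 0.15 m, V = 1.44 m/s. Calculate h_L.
Formula: h_L = f \frac{L}{D} \frac{V^2}{2g}
h_L = 0.02·(105/0.15)·1.44²/(2·9.81) = 1.48 m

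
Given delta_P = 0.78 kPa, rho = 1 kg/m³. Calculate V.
Formula: V = \sqrt{\frac{2 \Delta P}{\rho}}
V = √(2·(0.78·1000)/1) = 39.5 m/s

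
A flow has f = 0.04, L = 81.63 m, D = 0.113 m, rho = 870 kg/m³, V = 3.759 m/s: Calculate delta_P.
Formula: \Delta P = f \frac{L}{D} \frac{\rho V^2}{2}
delta_P = 0.04·(81.63/0.113)·0.5·870·3.759²/1000 = 177.6 kPa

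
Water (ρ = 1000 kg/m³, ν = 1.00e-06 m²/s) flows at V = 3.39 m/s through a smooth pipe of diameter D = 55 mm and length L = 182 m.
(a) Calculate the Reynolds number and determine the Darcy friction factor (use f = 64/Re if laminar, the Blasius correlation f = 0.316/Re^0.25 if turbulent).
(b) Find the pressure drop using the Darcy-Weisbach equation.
(a) Re = V·D/ν = 3.39·0.055/1.00e-06 = 186450 → turbulent (Re > 4000); f = 0.316/Re^0.25 = 0.316/186450^0.25 = 0.015207 (Blasius is strictly valid for Re ≲ 1e5; used here as the smooth-pipe estimate the problem specifies)
(b) Darcy-Weisbach: ΔP = f·(L/D)·½ρV²/1000 = 0.015207·(182/0.055)·½·1000·3.39²/1000 = 289.1 kPa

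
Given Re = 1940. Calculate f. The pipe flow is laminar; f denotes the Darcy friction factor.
Formula: f = \frac{64}{Re}
f = 64/1940 = 0.03299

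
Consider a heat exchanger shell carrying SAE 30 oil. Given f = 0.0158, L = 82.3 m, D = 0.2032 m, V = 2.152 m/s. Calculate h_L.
Formula: h_L = f \frac{L}{D} \frac{V^2}{2g}
h_L = 0.0158·(82.3/0.2032)·2.152²/(2·9.81) = 1.51 m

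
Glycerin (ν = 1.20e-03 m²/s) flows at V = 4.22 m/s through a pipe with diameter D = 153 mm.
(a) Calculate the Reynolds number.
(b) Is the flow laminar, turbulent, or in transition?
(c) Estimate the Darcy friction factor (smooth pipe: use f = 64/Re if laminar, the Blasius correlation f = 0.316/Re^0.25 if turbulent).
(a) Re = V·D/ν = 4.22·0.153/1.20e-03 = 538.05
(b) Flow regime: laminar (Re < 2300)
(c) Friction factor: f = 64/Re = 64/538.05 = 0.1189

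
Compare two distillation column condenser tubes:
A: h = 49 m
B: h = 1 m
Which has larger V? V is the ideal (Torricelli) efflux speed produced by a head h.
V(A) = 31.01 m/s, V(B) = 4.429 m/s. Answer: A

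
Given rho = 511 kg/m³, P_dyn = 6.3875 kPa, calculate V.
Formula: P_{dyn} = \frac{1}{2} \rho V^2
Substituting knowns: 6.3875 = 0.5·511·V²/1000
Solving for V: V = √(2·(6.3875·1000)/511) = 5 m/s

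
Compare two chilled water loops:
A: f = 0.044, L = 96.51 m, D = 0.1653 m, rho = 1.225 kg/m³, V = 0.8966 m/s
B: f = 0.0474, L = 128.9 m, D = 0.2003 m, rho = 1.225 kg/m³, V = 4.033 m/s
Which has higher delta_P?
delta_P(A) = 0.01265 kPa, delta_P(B) = 0.3039 kPa. Answer: B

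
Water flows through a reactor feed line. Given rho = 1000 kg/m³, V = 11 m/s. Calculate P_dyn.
Formula: P_{dyn} = \frac{1}{2} \rho V^2
P_dyn = 0.5·1000·11²/1000 = 60.5 kPa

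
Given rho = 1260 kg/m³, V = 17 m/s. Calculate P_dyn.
Formula: P_{dyn} = \frac{1}{2} \rho V^2
P_dyn = 0.5·1260·17²/1000 = 182.1 kPa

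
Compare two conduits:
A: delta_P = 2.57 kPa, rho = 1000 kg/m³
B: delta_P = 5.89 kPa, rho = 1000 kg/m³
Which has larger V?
V(A) = 2.267 m/s, V(B) = 3.432 m/s. Answer: B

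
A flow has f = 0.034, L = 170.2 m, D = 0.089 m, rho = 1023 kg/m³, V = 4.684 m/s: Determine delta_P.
Formula: \Delta P = f \frac{L}{D} \frac{\rho V^2}{2}
delta_P = 0.034·(170.2/0.089)·0.5·1023·4.684²/1000 = 729.7 kPa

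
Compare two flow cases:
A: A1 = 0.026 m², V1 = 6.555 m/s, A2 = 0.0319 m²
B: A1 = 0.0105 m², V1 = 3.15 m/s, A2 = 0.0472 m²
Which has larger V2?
V2(A) = 5.343 m/s, V2(B) = 0.7007 m/s. Answer: A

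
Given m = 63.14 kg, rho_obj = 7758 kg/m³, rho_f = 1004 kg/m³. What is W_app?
Formula: W_{app} = mg\left(1 - \frac{\rho_f}{\rho_{obj}}\right)
W_app = 63.14·9.81·(1 − 1004/7758) = 539.2 N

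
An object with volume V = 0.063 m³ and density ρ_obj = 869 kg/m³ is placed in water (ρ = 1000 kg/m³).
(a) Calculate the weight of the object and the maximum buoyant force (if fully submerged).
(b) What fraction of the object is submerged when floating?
(a) W=rho_obj*g*V=869*9.81*0.063=537.1 N; F_B(max)=rho*g*V=1000*9.81*0.063=618.0 N
(b) Floating fraction=rho_obj/rho=869/1000=0.869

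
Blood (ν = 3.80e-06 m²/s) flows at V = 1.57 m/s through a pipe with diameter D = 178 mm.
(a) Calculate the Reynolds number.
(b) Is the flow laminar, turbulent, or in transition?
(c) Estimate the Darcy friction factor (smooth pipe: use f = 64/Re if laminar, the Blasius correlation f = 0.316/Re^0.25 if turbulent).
(a) Re = V·D/ν = 1.57·0.178/3.80e-06 = 73542
(b) Flow regime: turbulent (Re > 4000)
(c) Friction factor: f = 0.316/Re^0.25 = 0.316/73542^0.25 = 0.01919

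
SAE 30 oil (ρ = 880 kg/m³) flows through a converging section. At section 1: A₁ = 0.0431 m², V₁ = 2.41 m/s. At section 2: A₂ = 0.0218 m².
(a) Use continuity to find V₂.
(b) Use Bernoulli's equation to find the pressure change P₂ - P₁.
(a) Continuity: A₁V₁=A₂V₂ -> V₂=A₁V₁/A₂=0.0431*2.41/0.0218=4.76 m/s
(b) Bernoulli: P₂-P₁=0.5*rho*(V₁^2-V₂^2)/1000=0.5*880*(2.41^2-4.76^2)/1000=-7.414 kPa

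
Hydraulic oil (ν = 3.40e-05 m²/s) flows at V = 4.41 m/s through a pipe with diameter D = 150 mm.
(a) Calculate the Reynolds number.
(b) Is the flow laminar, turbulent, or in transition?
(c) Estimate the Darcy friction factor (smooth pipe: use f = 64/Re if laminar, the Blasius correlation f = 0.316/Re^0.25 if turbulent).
(a) Re = V·D/ν = 4.41·0.15/3.40e-05 = 19456
(b) Flow regime: turbulent (Re > 4000)
(c) Friction factor: f = 0.316/Re^0.25 = 0.316/19456^0.25 = 0.02676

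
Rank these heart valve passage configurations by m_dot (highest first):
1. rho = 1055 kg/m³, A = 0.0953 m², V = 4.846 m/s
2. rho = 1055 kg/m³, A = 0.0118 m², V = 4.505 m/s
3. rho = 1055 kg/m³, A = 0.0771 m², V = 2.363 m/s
Case 1: m_dot = 487.2 kg/s
Case 2: m_dot = 56.08 kg/s
Case 3: m_dot = 192.2 kg/s
Ranking (highest first): 1, 3, 2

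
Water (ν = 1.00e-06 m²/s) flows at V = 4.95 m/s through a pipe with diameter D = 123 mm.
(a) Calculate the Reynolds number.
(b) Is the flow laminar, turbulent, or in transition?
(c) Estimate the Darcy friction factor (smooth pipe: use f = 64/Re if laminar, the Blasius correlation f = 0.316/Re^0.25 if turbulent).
(a) Re = V·D/ν = 4.95·0.123/1.00e-06 = 608850
(b) Flow regime: turbulent (Re > 4000)
(c) Friction factor: f = 0.316/Re^0.25 = 0.316/608850^0.25 = 0.01131 (Blasius is strictly valid for Re ≲ 1e5; used here as the smooth-pipe estimate the problem specifies)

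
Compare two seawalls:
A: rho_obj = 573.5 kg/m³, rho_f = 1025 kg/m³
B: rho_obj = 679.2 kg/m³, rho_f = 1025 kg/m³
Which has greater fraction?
fraction(A) = 0.5595, fraction(B) = 0.6626. Answer: B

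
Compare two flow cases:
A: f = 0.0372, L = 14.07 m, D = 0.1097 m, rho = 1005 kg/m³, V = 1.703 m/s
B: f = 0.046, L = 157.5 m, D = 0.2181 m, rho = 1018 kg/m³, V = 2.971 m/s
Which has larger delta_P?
delta_P(A) = 6.953 kPa, delta_P(B) = 149.2 kPa. Answer: B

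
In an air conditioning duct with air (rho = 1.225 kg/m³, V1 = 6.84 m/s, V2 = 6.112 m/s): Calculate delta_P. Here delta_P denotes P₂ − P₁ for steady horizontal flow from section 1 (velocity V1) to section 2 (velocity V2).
Formula: \Delta P = \frac{1}{2} \rho (V_1^2 - V_2^2)
delta_P = 0.5·1.225·(6.84² − 6.112²)/1000 = 0.005775 kPa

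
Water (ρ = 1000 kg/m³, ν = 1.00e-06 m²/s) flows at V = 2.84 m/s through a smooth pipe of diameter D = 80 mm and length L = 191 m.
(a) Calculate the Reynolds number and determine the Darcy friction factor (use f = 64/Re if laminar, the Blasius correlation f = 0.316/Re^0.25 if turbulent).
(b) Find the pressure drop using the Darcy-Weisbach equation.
(a) Re = V·D/ν = 2.84·0.08/1.00e-06 = 227200 → turbulent (Re > 4000); f = 0.316/Re^0.25 = 0.316/227200^0.25 = 0.014474 (Blasius is strictly valid for Re ≲ 1e5; used here as the smooth-pipe estimate the problem specifies)
(b) Darcy-Weisbach: ΔP = f·(L/D)·½ρV²/1000 = 0.014474·(191/0.080)·½·1000·2.84²/1000 = 139.4 kPa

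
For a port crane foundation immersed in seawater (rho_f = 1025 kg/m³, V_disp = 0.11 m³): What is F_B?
Formula: F_B = \rho_f g V_{disp}
F_B = 1025·9.81·0.11 = 1106 N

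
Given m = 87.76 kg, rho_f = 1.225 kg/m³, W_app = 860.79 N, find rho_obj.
Formula: W_{app} = mg\left(1 - \frac{\rho_f}{\rho_{obj}}\right)
Substituting knowns: 860.79 = 87.76·9.81·(1 − 1.225/rho_obj)
Solving for rho_obj: rho_obj = 1.225/(1 − 860.79/(87.76·9.81)) = 7778 kg/m³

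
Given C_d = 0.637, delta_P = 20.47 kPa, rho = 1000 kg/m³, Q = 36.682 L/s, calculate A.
Formula: Q = C_d A \sqrt{\frac{2 \Delta P}{\rho}}
Substituting knowns: 36.682 = 0.637·A·√(2·(20.47·1000)/1000)·1000
Solving for A: A = (36.682/1000)/(0.637·√(2·(20.47·1000)/1000)) = 0.009 m²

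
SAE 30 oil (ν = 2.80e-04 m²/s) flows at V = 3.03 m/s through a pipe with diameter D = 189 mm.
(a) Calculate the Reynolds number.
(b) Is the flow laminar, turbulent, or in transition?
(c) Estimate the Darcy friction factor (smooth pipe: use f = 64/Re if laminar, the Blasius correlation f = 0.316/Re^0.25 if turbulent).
(a) Re = V·D/ν = 3.03·0.189/2.80e-04 = 2045.3
(b) Flow regime: laminar (Re < 2300)
(c) Friction factor: f = 64/Re = 64/2045.3 = 0.03129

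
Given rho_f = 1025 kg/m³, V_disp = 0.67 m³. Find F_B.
Formula: F_B = \rho_f g V_{disp}
F_B = 1025·9.81·0.67 = 6737 N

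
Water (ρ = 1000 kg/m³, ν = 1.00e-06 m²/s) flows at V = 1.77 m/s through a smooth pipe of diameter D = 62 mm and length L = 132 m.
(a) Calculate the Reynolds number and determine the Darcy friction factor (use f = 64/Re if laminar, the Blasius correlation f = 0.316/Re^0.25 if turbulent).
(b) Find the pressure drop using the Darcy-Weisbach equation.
(a) Re = V·D/ν = 1.77·0.062/1.00e-06 = 109740 → turbulent (Re > 4000); f = 0.316/Re^0.25 = 0.316/109740^0.25 = 0.017362 (Blasius is strictly valid for Re ≲ 1e5; used here as the smooth-pipe estimate the problem specifies)
(b) Darcy-Weisbach: ΔP = f·(L/D)·½ρV²/1000 = 0.017362·(132/0.062)·½·1000·1.77²/1000 = 57.9 kPa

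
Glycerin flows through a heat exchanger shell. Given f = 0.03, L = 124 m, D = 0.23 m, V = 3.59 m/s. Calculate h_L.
Formula: h_L = f \frac{L}{D} \frac{V^2}{2g}
h_L = 0.03·(124/0.23)·3.59²/(2·9.81) = 10.62 m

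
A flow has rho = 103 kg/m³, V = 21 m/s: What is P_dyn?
Formula: P_{dyn} = \frac{1}{2} \rho V^2
P_dyn = 0.5·103·21²/1000 = 22.71 kPa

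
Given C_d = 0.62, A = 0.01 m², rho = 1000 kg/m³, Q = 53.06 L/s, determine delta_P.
Formula: Q = C_d A \sqrt{\frac{2 \Delta P}{\rho}}
Substituting knowns: 53.06 = 0.62·0.01·√(2·(delta_P·1000)/1000)·1000
Solving for delta_P: delta_P = ((53.06/1000)/(0.62·0.01))²·1000/2/1000 = 36.62 kPa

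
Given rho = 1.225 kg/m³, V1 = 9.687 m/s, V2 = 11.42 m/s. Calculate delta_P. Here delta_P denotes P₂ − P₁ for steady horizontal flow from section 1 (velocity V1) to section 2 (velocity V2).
Formula: \Delta P = \frac{1}{2} \rho (V_1^2 - V_2^2)
delta_P = 0.5·1.225·(9.687² − 11.42²)/1000 = -0.0224 kPa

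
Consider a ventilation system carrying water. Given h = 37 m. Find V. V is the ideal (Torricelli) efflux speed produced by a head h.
Formula: V = \sqrt{2 g h}
V = √(2·9.81·37) = 26.94 m/s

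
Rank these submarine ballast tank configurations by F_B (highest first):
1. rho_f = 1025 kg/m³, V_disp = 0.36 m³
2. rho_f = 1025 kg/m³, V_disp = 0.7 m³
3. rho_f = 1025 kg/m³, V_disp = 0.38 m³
Case 1: F_B = 3620 N
Case 2: F_B = 7039 N
Case 3: F_B = 3821 N
Ranking (highest first): 2, 3, 1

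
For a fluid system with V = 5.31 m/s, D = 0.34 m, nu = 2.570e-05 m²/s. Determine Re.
Formula: Re = \frac{V D}{\nu}
Re = 5.31·0.34/2.570e-05 = 70249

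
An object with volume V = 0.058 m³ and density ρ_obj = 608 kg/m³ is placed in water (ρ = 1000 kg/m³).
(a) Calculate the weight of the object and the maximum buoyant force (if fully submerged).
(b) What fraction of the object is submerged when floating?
(a) W=rho_obj*g*V=608*9.81*0.058=345.9 N; F_B(max)=rho*g*V=1000*9.81*0.058=569.0 N
(b) Floating fraction=rho_obj/rho=608/1000=0.608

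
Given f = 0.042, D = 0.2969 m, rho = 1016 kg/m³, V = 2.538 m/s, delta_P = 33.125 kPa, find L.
Formula: \Delta P = f \frac{L}{D} \frac{\rho V^2}{2}
Substituting knowns: 33.125 = 0.042·(L/0.2969)·0.5·1016·2.538²/1000
Solving for L: L = (33.125·1000)·0.2969/(0.042·0.5·1016·2.538²) = 71.56 m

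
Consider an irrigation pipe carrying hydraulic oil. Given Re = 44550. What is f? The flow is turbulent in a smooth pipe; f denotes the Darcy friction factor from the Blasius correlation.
Formula: f = \frac{0.316}{Re^{0.25}}
f = 0.316/44550^0.25 = 0.02175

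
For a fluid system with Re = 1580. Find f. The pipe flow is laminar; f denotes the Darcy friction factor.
Formula: f = \frac{64}{Re}
f = 64/1580 = 0.04051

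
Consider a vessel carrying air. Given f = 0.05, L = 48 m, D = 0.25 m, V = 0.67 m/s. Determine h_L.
Formula: h_L = f \frac{L}{D} \frac{V^2}{2g}
h_L = 0.05·(48/0.25)·0.67²/(2·9.81) = 0.2196 m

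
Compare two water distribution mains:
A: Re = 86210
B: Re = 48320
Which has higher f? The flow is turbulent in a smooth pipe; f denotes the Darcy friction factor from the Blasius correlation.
f(A) = 0.01844, f(B) = 0.02131. Answer: B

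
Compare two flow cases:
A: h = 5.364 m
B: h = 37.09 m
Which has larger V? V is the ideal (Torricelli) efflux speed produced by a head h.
V(A) = 10.26 m/s, V(B) = 26.98 m/s. Answer: B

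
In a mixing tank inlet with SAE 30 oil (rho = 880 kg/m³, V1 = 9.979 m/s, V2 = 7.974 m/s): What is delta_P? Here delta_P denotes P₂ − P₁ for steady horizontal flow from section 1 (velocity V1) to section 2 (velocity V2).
Formula: \Delta P = \frac{1}{2} \rho (V_1^2 - V_2^2)
delta_P = 0.5·880·(9.979² − 7.974²)/1000 = 15.84 kPa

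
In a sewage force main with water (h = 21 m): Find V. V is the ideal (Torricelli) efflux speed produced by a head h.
Formula: V = \sqrt{2 g h}
V = √(2·9.81·21) = 20.3 m/s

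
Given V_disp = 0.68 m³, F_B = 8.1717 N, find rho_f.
Formula: F_B = \rho_f g V_{disp}
Substituting knowns: 8.1717 = rho_f·9.81·0.68
Solving for rho_f: rho_f = 8.1717/(9.81·0.68) = 1.225 kg/m³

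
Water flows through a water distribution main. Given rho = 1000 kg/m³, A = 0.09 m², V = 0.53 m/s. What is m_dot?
Formula: \dot{m} = \rho A V
m_dot = 1000·0.09·0.53 = 47.7 kg/s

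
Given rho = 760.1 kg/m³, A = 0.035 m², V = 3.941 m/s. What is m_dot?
Formula: \dot{m} = \rho A V
m_dot = 760.1·0.035·3.941 = 104.8 kg/s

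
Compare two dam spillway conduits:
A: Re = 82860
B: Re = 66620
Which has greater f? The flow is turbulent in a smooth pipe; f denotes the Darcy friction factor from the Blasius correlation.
f(A) = 0.01863, f(B) = 0.01967. Answer: B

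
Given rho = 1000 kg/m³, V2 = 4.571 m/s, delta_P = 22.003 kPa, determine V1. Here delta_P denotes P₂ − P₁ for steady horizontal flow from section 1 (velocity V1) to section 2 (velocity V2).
Formula: \Delta P = \frac{1}{2} \rho (V_1^2 - V_2^2)
Substituting knowns: 22.003 = 0.5·1000·(V1² − 4.571²)/1000
Solving for V1: V1 = √(4.571² + 2·(22.003·1000)/1000) = 8.056 m/s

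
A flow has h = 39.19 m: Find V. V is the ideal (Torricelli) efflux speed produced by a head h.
Formula: V = \sqrt{2 g h}
V = √(2·9.81·39.19) = 27.73 m/s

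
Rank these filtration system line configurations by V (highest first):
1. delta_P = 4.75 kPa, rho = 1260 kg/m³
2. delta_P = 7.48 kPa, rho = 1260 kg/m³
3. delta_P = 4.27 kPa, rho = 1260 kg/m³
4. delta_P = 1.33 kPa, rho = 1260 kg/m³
Case 1: V = 2.746 m/s
Case 2: V = 3.446 m/s
Case 3: V = 2.603 m/s
Case 4: V = 1.453 m/s
Ranking (highest first): 2, 1, 3, 4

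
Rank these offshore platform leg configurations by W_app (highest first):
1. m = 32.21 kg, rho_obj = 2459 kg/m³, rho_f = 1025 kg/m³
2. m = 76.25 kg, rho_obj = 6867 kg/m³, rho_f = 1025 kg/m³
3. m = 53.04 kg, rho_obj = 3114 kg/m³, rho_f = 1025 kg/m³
Case 1: W_app = 184.3 N
Case 2: W_app = 636.4 N
Case 3: W_app = 349.1 N
Ranking (highest first): 2, 3, 1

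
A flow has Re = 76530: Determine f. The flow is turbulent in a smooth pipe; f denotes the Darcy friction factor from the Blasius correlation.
Formula: f = \frac{0.316}{Re^{0.25}}
f = 0.316/76530^0.25 = 0.019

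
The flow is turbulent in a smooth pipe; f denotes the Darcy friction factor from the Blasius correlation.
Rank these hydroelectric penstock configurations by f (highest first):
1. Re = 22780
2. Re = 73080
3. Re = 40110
Case 1: f = 0.02572
Case 2: f = 0.01922
Case 3: f = 0.02233
Ranking (highest first): 1, 3, 2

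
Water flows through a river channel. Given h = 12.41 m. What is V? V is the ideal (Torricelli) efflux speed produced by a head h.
Formula: V = \sqrt{2 g h}
V = √(2·9.81·12.41) = 15.6 m/s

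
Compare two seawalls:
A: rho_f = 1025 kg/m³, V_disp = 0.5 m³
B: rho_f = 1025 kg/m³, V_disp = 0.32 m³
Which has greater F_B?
F_B(A) = 5028 N, F_B(B) = 3218 N. Answer: A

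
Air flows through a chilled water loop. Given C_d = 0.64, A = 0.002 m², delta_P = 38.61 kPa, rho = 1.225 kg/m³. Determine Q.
Formula: Q = C_d A \sqrt{\frac{2 \Delta P}{\rho}}
Q = 0.64·0.002·√(2·(38.61·1000)/1.225)·1000 = 321.4 L/s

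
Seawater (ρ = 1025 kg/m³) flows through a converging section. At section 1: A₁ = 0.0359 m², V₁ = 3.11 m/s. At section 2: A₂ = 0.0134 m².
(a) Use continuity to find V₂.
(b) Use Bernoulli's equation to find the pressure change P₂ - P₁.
(a) Continuity: A₁V₁=A₂V₂ -> V₂=A₁V₁/A₂=0.0359*3.11/0.0134=8.33 m/s
(b) Bernoulli: P₂-P₁=0.5*rho*(V₁^2-V₂^2)/1000=0.5*1025*(3.11^2-8.33^2)/1000=-30.6 kPa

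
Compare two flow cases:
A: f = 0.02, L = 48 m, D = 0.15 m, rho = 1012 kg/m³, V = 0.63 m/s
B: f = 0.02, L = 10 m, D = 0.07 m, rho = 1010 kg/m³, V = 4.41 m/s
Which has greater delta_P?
delta_P(A) = 1.285 kPa, delta_P(B) = 28.06 kPa. Answer: B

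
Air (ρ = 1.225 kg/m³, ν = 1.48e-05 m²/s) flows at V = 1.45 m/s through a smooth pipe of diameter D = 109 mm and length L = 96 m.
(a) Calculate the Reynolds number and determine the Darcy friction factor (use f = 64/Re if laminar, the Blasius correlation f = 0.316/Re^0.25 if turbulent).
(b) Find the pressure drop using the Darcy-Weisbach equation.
(a) Re = V·D/ν = 1.45·0.109/1.48e-05 = 10679 → turbulent (Re > 4000); f = 0.316/Re^0.25 = 0.316/10679^0.25 = 0.031085
(b) Darcy-Weisbach: ΔP = f·(L/D)·½ρV²/1000 = 0.031085·(96/0.109)·½·1.225·1.45²/1000 = 0.03526 kPa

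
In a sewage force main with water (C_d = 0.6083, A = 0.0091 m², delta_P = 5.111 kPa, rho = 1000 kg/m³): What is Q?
Formula: Q = C_d A \sqrt{\frac{2 \Delta P}{\rho}}
Q = 0.6083·0.0091·√(2·(5.111·1000)/1000)·1000 = 17.7 L/s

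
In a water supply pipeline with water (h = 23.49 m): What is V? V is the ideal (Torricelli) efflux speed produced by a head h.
Formula: V = \sqrt{2 g h}
V = √(2·9.81·23.49) = 21.47 m/s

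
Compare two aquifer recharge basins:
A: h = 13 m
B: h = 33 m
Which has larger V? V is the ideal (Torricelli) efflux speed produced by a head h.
V(A) = 15.97 m/s, V(B) = 25.45 m/s. Answer: B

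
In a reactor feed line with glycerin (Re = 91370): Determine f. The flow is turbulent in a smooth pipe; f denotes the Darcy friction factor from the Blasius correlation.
Formula: f = \frac{0.316}{Re^{0.25}}
f = 0.316/91370^0.25 = 0.01818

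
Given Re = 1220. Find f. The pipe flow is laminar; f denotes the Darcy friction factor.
Formula: f = \frac{64}{Re}
f = 64/1220 = 0.05246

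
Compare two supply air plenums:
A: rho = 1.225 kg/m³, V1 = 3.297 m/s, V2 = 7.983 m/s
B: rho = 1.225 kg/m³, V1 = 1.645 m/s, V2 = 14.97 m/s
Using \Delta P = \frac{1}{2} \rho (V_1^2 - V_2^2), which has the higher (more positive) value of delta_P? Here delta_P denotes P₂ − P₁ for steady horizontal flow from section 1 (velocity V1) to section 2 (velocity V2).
delta_P(A) = -0.03238 kPa, delta_P(B) = -0.1356 kPa. Answer: A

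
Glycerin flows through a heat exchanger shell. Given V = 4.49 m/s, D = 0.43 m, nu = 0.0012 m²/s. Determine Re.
Formula: Re = \frac{V D}{\nu}
Re = 4.49·0.43/0.0012 = 1609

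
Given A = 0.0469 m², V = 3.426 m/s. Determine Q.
Formula: Q = A V
Q = 0.0469·3.426·1000 = 160.7 L/s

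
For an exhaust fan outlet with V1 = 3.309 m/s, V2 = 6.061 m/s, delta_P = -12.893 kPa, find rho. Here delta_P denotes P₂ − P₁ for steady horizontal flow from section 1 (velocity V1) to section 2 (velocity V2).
Formula: \Delta P = \frac{1}{2} \rho (V_1^2 - V_2^2)
Substituting knowns: -12.893 = 0.5·rho·(3.309² − 6.061²)/1000
Solving for rho: rho = 2·(-12.893·1000)/(3.309² − 6.061²) = 1000 kg/m³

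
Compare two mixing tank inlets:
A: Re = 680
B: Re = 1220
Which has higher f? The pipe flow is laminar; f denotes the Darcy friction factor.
f(A) = 0.09412, f(B) = 0.05246. Answer: A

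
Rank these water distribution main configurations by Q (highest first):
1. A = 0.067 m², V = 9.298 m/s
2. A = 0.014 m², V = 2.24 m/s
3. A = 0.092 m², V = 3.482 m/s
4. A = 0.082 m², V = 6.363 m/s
Case 1: Q = 623 L/s
Case 2: Q = 31.36 L/s
Case 3: Q = 320.3 L/s
Case 4: Q = 521.8 L/s
Ranking (highest first): 1, 4, 3, 2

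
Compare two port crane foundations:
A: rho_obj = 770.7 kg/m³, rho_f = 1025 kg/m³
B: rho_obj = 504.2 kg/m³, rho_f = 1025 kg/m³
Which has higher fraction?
fraction(A) = 0.7519, fraction(B) = 0.4919. Answer: A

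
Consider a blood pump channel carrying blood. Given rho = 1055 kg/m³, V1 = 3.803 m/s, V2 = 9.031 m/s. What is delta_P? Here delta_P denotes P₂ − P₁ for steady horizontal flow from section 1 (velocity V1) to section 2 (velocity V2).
Formula: \Delta P = \frac{1}{2} \rho (V_1^2 - V_2^2)
delta_P = 0.5·1055·(3.803² − 9.031²)/1000 = -35.39 kPa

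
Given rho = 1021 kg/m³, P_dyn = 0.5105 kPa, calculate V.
Formula: P_{dyn} = \frac{1}{2} \rho V^2
Substituting knowns: 0.5105 = 0.5·1021·V²/1000
Solving for V: V = √(2·(0.5105·1000)/1021) = 1 m/s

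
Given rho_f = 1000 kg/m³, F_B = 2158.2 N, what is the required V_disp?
Formula: F_B = \rho_f g V_{disp}
Substituting knowns: 2158.2 = 1000·9.81·V_disp
Solving for V_disp: V_disp = 2158.2/(1000·9.81) = 0.22 m³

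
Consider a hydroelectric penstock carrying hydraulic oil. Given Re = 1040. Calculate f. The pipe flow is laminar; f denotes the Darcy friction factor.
Formula: f = \frac{64}{Re}
f = 64/1040 = 0.06154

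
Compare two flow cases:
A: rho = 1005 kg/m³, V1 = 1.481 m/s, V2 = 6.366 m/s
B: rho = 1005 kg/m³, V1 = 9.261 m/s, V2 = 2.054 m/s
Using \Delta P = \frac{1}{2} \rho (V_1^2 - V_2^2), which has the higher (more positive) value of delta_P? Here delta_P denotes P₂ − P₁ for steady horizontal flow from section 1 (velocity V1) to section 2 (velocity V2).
delta_P(A) = -19.26 kPa, delta_P(B) = 40.98 kPa. Answer: B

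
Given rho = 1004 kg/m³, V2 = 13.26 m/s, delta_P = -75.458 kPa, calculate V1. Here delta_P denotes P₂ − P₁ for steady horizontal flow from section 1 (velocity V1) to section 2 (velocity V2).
Formula: \Delta P = \frac{1}{2} \rho (V_1^2 - V_2^2)
Substituting knowns: -75.458 = 0.5·1004·(V1² − 13.26²)/1000
Solving for V1: V1 = √(13.26² + 2·(-75.458·1000)/1004) = 5.051 m/s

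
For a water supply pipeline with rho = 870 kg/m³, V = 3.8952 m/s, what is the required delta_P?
Formula: V = \sqrt{\frac{2 \Delta P}{\rho}}
Substituting knowns: 3.8952 = √(2·(delta_P·1000)/870)
Solving for delta_P: delta_P = 3.8952²·870/2/1000 = 6.6 kPa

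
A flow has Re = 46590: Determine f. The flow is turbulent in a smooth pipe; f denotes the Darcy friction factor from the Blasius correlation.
Formula: f = \frac{0.316}{Re^{0.25}}
f = 0.316/46590^0.25 = 0.02151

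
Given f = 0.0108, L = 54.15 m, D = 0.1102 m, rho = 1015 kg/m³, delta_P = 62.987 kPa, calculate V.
Formula: \Delta P = f \frac{L}{D} \frac{\rho V^2}{2}
Substituting knowns: 62.987 = 0.0108·(54.15/0.1102)·0.5·1015·V²/1000
Solving for V: V = √((62.987·1000)/(0.0108·(54.15/0.1102)·0.5·1015)) = 4.836 m/s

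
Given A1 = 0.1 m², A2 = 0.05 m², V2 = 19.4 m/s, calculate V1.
Formula: V_2 = \frac{A_1 V_1}{A_2}
Substituting knowns: 19.4 = 0.1·V1/0.05
Solving for V1: V1 = 19.4·0.05/0.1 = 9.7 m/s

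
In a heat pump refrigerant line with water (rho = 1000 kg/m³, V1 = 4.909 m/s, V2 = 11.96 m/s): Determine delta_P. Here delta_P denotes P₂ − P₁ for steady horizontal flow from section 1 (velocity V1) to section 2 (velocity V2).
Formula: \Delta P = \frac{1}{2} \rho (V_1^2 - V_2^2)
delta_P = 0.5·1000·(4.909² − 11.96²)/1000 = -59.47 kPa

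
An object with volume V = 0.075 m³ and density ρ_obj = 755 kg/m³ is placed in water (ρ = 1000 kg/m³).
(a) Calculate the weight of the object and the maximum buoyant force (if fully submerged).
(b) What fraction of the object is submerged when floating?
(a) W=rho_obj*g*V=755*9.81*0.075=555.5 N; F_B(max)=rho*g*V=1000*9.81*0.075=735.8 N
(b) Floating fraction=rho_obj/rho=755/1000=0.755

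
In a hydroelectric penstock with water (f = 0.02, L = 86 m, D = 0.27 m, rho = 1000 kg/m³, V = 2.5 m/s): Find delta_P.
Formula: \Delta P = f \frac{L}{D} \frac{\rho V^2}{2}
delta_P = 0.02·(86/0.27)·0.5·1000·2.5²/1000 = 19.91 kPa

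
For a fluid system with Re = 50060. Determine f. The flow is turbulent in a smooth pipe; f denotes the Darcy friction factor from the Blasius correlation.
Formula: f = \frac{0.316}{Re^{0.25}}
f = 0.316/50060^0.25 = 0.02113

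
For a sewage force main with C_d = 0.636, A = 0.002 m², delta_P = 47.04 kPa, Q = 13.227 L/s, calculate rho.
Formula: Q = C_d A \sqrt{\frac{2 \Delta P}{\rho}}
Substituting knowns: 13.227 = 0.636·0.002·√(2·(47.04·1000)/rho)·1000
Solving for rho: rho = 2·(47.04·1000)/((13.227/1000)/(0.636·0.002))² = 870.1 kg/m³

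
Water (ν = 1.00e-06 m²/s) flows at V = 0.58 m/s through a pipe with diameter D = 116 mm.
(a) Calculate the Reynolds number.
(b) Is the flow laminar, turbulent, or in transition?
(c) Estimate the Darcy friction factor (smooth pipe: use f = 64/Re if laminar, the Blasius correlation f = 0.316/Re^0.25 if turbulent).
(a) Re = V·D/ν = 0.58·0.116/1.00e-06 = 67280
(b) Flow regime: turbulent (Re > 4000)
(c) Friction factor: f = 0.316/Re^0.25 = 0.316/67280^0.25 = 0.01962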